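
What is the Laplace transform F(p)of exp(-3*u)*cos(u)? (p + 3)/((p + 3)^2 + 1)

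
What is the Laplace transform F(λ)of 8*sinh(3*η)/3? 8/(λ^2 - 9)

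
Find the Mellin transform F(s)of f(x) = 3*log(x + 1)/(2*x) -3*pi*csc(pi*s)/(2*s - 2)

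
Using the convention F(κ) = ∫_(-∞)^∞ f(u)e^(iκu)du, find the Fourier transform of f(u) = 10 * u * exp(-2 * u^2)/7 5 * sqrt(2) * I * sqrt(pi) * κ * exp(-κ^2/8)/28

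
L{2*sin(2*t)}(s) 4/(s^2 + 4)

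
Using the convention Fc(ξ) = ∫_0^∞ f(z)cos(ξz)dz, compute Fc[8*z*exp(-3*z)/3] 8*(9 - ξ^2)/(3*(ξ^2 + 9)^2)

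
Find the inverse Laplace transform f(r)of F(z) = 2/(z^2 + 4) sin(2*r)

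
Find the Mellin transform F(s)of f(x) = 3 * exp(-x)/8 3 * gamma(s)/8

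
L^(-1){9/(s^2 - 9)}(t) 3 * sinh(3 * t)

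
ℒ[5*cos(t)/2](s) 5*s/(2*(s^2+1))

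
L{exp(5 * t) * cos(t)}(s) (s - 5)/((s - 5)^2 + 1)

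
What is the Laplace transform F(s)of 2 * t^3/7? 12/(7 * s^4)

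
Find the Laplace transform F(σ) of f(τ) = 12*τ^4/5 288/(5*σ^5) 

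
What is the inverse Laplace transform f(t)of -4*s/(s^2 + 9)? -4*cos(3*t)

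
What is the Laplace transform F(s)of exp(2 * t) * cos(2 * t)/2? (s - 2)/(2 * ((s - 2)^2 + 4))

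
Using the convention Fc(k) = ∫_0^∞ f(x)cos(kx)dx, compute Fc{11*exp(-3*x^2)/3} 11*sqrt(3)*sqrt(pi)*exp(-k^2/12)/18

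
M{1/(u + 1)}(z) pi*csc(pi*z)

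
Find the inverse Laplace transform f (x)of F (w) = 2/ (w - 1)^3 x^2 * exp (x)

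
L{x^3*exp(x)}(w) 6/(w - 1)^4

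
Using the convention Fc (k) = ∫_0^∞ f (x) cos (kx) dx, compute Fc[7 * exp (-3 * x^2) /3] 7 * sqrt (3) * sqrt (pi) * exp (-k^2/12) /18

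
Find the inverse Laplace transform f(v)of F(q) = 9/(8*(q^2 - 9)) 3*sinh(3*v)/8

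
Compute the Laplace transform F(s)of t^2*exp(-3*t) 2/(s + 3)^3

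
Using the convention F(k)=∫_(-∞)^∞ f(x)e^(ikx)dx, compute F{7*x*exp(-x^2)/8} 7*I*sqrt(pi)*k*exp(-k^2/4)/16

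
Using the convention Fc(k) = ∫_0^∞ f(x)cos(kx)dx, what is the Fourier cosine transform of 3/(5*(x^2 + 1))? 3*pi*exp(-k)/10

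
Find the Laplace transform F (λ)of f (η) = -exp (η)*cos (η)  (1 - λ)/ ( (λ - 1)^2+1)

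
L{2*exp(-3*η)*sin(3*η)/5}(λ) 6/(5*((λ + 3)^2 + 9))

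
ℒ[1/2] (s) 1/(2*s)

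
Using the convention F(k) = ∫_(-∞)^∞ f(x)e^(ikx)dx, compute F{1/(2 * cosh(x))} pi/(2 * cosh(pi * k/2))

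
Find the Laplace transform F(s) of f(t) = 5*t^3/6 5/s^4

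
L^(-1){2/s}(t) 2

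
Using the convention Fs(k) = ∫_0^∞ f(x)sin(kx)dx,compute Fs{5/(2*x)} 5*pi/4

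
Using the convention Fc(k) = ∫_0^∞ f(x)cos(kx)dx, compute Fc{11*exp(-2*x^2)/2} 11*sqrt(2)*sqrt(pi)*exp(-k^2/8)/8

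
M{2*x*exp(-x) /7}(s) 2*gamma(s + 1) /7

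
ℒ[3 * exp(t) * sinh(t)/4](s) 3/(4 * s * (s - 2))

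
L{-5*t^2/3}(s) -10/(3*s^3)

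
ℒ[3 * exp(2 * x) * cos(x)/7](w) 3 * (w - 2)/(7 * ((w - 2)^2 + 1))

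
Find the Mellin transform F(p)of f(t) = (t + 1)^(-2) (-pi * p + pi)/sin(pi * p)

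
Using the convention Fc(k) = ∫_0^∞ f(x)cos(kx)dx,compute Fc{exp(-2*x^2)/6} sqrt(2)*sqrt(pi)*exp(-k^2/8)/24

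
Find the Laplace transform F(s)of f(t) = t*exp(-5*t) (s + 5)^(-2)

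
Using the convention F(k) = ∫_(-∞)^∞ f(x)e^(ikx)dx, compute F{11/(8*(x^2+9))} 11*pi*exp(-3*Abs(k))/24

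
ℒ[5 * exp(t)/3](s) 5/(3 * (s - 1))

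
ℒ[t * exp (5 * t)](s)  (s - 5)^ (-2)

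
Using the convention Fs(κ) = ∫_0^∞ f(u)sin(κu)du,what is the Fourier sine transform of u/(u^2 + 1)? pi * exp(-κ)/2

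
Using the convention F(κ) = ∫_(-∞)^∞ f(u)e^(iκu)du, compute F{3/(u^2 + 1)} 3*pi*exp(-Abs(κ))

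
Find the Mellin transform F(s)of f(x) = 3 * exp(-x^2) 3 * gamma(s/2)/2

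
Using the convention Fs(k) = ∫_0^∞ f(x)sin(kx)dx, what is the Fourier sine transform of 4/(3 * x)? 2 * pi/3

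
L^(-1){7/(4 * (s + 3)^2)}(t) 7 * t * exp(-3 * t)/4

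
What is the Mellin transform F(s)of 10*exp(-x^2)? 5*gamma(s/2)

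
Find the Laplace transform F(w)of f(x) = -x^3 -6/w^4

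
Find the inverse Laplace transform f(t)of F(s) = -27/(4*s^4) -9*t^3/8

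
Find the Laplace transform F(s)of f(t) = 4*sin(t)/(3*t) 4*atan(1/s)/3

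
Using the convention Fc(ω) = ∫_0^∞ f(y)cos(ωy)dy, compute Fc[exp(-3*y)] 3/(ω^2 + 9)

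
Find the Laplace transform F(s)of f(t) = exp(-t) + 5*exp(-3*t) 5/(s + 3) + 1/(s + 1)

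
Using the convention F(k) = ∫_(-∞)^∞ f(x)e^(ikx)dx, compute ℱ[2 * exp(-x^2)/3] 2 * sqrt(pi) * exp(-k^2/4)/3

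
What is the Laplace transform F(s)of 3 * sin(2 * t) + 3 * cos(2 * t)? 6/(s^2 + 4) + 3 * s/(s^2 + 4)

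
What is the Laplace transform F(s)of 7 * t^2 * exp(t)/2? 7/(s - 1)^3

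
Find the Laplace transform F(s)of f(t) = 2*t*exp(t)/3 2/(3*(s - 1)^2)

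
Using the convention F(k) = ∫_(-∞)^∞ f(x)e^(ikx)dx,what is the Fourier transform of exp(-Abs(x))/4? 1/(2*(k^2 + 1))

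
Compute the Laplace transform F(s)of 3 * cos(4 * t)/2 3 * s/(2 * (s^2+16))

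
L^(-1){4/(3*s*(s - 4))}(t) 2*exp(2*t)*sinh(2*t)/3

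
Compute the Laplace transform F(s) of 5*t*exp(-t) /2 5/(2*(s + 1) ^2) 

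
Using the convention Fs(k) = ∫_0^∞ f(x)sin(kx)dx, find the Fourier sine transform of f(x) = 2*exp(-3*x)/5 2*k/(5*(k^2 + 9))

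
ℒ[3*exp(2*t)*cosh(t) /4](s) 3*(s - 2) /(4*((s - 2) ^2 - 1) ) 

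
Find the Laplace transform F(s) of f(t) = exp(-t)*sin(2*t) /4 1/(2*((s + 1) ^2 + 4) ) 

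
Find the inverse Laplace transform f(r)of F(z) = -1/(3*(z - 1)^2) -r*exp(r)/3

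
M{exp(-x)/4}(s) gamma(s)/4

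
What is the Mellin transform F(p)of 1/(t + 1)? pi*csc(pi*p)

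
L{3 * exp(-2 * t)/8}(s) 3/(8 * (s+2))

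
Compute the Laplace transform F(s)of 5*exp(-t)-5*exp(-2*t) 5/(s + 1)-5/(s + 2)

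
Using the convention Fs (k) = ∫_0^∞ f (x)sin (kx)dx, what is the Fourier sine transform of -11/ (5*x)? -11*pi/10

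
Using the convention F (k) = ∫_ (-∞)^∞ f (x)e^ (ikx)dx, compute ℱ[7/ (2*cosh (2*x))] 7*pi/ (4*cosh (pi*k/4))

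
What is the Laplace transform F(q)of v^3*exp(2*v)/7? 6/(7*(q - 2)^4)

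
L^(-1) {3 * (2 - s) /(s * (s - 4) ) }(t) -3 * exp(2 * t) * cosh(2 * t) 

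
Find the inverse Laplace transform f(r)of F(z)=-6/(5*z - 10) -6*exp(2*r)/5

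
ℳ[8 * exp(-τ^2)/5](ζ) 4 * gamma(ζ/2)/5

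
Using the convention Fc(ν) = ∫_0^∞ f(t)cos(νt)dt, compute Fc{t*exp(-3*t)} (9 - ν^2)/(ν^2 + 9)^2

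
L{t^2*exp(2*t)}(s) 2/(s - 2)^3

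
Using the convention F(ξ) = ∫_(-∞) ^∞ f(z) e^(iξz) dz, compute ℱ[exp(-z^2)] sqrt(pi) * exp(-ξ^2/4) 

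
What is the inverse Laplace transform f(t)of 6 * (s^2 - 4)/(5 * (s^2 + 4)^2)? 6 * t * cos(2 * t)/5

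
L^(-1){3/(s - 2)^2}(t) 3 * t * exp(2 * t)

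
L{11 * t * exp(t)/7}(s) 11/(7 * (s - 1)^2)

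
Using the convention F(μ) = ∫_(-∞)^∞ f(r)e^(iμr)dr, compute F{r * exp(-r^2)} I * sqrt(pi) * μ * exp(-μ^2/4)/2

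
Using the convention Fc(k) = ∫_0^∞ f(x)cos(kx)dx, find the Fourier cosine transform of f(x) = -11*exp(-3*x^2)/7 -11*sqrt(3)*sqrt(pi)*exp(-k^2/12)/42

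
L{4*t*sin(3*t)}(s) 24*s/(s^2 + 9)^2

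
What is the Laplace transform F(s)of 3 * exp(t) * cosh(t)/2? 3 * (s - 1)/(2 * s * (s - 2))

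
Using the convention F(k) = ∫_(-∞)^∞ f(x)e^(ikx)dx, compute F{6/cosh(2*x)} 3*pi/cosh(pi*k/4)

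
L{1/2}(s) 1/(2*s) 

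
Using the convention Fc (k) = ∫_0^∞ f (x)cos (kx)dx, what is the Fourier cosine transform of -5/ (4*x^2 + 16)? -5*pi*exp (-2*k)/16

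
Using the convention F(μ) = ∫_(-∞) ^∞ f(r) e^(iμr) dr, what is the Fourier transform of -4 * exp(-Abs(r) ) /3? -8/(3 * μ^2 + 3) 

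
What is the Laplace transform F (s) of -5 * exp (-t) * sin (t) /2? -5/ (2 * (s + 1) ^2 + 2) 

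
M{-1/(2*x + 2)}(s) -pi*csc(pi*s)/2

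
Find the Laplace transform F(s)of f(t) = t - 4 s^(-2) - 4/s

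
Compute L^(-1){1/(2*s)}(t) 1/2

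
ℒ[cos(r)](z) z/(z^2 + 1)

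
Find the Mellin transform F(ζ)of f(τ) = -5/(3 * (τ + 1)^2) 5 * pi * (ζ - 1)/(3 * sin(pi * ζ))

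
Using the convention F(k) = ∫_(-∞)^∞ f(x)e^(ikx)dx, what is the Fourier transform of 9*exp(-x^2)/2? 9*sqrt(pi)*exp(-k^2/4)/2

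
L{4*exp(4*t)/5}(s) 4/(5*(s - 4))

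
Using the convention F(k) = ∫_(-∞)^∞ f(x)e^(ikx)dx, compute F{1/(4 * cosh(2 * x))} pi/(8 * cosh(pi * k/4))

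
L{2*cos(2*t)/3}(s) 2*s/(3*(s^2 + 4))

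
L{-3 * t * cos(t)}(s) 3 * (1 - s^2)/(s^2 + 1)^2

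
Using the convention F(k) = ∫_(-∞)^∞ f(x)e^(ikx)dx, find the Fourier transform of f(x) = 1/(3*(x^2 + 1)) pi*exp(-Abs(k))/3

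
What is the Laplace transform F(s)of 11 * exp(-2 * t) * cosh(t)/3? 11 * (s + 2)/(3 * ((s + 2)^2 - 1))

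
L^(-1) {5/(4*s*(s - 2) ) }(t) 5*exp(t)*sinh(t) /4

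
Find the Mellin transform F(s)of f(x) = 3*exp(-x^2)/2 3*gamma(s/2)/4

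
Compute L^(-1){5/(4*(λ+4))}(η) 5*exp(-4*η)/4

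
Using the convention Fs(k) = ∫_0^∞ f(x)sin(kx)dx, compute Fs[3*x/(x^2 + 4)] 3*pi*exp(-2*k)/2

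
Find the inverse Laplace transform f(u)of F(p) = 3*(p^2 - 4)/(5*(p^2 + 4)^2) 3*u*cos(2*u)/5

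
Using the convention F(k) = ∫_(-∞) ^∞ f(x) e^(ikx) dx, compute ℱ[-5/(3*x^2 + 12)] -5*pi*exp(-2*Abs(k) ) /6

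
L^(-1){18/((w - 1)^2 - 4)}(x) 9*exp(x)*sinh(2*x)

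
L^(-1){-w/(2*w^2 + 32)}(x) -cos(4*x)/2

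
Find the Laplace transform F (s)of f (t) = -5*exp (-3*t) -5/ (s+3)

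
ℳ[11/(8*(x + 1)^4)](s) 11*gamma(s)*gamma(4 - s)/48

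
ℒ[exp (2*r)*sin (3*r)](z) 3/ ( (z - 2)^2 + 9)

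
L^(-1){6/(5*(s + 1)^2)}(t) 6*t*exp(-t)/5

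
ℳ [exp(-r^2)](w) gamma(w/2)/2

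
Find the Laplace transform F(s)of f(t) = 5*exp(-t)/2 5/(2*(s+1))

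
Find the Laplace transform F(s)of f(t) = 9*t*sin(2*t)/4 9*s/(s^2 + 4)^2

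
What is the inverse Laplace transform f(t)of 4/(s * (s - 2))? 4 * exp(t) * sinh(t)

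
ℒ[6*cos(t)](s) 6*s/(s^2 + 1)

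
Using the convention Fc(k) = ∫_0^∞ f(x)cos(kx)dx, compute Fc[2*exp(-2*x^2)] sqrt(2)*sqrt(pi)*exp(-k^2/8)/2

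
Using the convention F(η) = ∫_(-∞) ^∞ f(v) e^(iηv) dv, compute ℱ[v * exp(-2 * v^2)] sqrt(2) * I * sqrt(pi) * η * exp(-η^2/8) /8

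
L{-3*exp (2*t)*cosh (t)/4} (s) 3*(2 - s)/ (4*( (s - 2)^2-1))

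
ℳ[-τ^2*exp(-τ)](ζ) -gamma(ζ+2)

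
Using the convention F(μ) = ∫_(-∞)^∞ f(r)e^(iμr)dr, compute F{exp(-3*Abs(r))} 6/(μ^2 + 9)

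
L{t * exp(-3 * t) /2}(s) 1/(2 * (s+3) ^2) 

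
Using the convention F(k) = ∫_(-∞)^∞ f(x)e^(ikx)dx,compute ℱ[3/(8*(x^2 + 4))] 3*pi*exp(-2*Abs(k))/16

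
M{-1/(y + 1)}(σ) -pi * csc(pi * σ)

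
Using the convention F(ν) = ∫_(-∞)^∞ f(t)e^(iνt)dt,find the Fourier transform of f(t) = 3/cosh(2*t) 3*pi/(2*cosh(pi*ν/4))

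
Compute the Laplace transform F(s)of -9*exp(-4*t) -9/(s + 4)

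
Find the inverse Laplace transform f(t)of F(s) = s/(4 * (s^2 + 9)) cos(3 * t)/4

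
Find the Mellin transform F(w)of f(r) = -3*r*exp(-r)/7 -3*gamma(w + 1)/7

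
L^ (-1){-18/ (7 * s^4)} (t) -3 * t^3/7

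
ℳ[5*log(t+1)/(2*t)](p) -5*pi*csc(pi*p)/(2*p - 2)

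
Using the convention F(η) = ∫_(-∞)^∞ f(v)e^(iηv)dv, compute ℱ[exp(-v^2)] sqrt(pi) * exp(-η^2/4)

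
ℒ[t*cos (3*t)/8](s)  (s^2 - 9)/ (8*(s^2 + 9)^2)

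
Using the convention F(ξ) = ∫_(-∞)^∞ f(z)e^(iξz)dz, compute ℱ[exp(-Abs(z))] 2/(ξ^2 + 1)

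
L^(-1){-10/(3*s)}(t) -10/3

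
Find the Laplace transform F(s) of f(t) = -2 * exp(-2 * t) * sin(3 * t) -6/((s + 2) ^2 + 9) 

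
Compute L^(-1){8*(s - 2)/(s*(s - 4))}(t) 8*exp(2*t)*cosh(2*t)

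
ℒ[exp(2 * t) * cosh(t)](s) (s - 2)/((s - 2)^2 - 1)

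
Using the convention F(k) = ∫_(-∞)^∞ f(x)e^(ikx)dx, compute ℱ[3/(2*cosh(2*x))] 3*pi/(4*cosh(pi*k/4))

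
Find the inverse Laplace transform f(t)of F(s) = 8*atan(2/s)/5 8*sin(2*t)/(5*t)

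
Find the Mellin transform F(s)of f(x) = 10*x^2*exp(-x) 10*gamma(s + 2)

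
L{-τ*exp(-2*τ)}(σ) -1/(σ + 2)^2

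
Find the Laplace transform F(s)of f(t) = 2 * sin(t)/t 2 * atan(1/s)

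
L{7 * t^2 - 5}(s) 14/s^3 - 5/s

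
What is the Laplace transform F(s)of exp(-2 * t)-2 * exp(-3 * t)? 1/(s + 2)-2/(s + 3)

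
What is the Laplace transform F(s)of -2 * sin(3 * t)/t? -2 * atan(3/s)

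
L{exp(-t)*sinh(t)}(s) 1/(s*(s + 2))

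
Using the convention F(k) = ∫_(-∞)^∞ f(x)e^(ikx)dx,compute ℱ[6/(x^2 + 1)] 6 * pi * exp(-Abs(k))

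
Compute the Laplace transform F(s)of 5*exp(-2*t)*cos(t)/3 5*(s+2)/(3*((s+2)^2+1))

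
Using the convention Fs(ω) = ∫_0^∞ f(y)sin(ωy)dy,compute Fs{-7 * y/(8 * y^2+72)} -7 * pi * exp(-3 * ω)/16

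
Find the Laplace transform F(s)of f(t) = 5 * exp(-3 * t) 5/(s + 3)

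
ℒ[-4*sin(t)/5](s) -4/(5*s^2 + 5)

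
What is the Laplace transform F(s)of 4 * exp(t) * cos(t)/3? 4 * (s - 1)/(3 * ((s - 1)^2+1))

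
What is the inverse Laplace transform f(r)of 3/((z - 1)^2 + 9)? exp(r) * sin(3 * r)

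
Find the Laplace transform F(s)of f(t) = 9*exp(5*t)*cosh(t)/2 9*(s - 5)/(2*((s - 5)^2 - 1))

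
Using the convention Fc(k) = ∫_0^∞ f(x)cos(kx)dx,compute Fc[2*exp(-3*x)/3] 2/(k^2 + 9)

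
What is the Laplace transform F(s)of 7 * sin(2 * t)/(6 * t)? 7 * atan(2/s)/6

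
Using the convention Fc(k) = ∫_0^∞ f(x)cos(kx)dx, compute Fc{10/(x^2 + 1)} 5*pi*exp(-k)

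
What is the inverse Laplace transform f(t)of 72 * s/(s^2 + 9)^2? 12 * t * sin(3 * t)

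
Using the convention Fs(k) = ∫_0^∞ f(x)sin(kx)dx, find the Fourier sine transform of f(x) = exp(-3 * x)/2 k/(2 * (k^2 + 9))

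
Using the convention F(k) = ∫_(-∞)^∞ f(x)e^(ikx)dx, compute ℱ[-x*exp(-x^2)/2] -I*sqrt(pi)*k*exp(-k^2/4)/4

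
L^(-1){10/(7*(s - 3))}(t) 10*exp(3*t)/7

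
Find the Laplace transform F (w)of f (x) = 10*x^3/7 60/ (7*w^4)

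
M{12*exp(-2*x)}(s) 12*gamma(s)/2^s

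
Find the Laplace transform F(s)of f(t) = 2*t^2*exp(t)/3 4/(3*(s - 1)^3)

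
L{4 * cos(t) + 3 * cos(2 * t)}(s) 4 * s/(s^2 + 1) + 3 * s/(s^2 + 4)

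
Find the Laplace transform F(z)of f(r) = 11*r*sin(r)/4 11*z/(2*(z^2 + 1)^2)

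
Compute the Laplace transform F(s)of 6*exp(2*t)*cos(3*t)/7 6*(s - 2)/(7*((s - 2)^2 + 9))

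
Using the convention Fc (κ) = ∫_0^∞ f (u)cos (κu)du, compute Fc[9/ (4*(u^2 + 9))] 3*pi*exp (-3*κ)/8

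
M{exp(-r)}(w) gamma(w)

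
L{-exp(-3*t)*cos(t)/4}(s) (-s - 3)/(4*((s+3)^2+1))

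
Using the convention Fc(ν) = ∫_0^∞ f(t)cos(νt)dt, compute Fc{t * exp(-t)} (1 - ν^2)/(ν^2 + 1)^2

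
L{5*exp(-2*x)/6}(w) 5/(6*(w + 2))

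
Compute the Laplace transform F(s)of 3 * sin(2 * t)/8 3/(4 * (s^2 + 4))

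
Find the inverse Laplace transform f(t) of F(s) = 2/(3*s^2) 2*t/3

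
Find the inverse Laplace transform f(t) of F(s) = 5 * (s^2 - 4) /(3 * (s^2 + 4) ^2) 5 * t * cos(2 * t) /3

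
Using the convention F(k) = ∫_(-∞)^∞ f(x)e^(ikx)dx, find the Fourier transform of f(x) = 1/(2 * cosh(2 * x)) pi/(4 * cosh(pi * k/4))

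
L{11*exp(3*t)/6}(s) 11/(6*(s - 3))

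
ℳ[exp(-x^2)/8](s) gamma(s/2)/16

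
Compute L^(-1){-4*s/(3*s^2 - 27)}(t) -4*cosh(3*t)/3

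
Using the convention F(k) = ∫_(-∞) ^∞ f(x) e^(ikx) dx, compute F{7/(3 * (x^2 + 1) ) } 7 * pi * exp(-Abs(k) ) /3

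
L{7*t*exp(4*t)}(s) 7/(s - 4)^2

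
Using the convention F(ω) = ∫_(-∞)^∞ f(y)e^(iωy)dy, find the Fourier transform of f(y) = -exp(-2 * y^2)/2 -sqrt(2) * sqrt(pi) * exp(-ω^2/8)/4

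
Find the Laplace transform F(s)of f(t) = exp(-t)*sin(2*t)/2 1/((s + 1)^2 + 4)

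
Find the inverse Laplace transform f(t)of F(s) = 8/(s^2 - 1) 8 * sinh(t)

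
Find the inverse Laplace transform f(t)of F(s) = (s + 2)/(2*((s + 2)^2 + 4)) exp(-2*t)*cos(2*t)/2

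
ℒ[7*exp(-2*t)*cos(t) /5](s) 7*(s + 2) /(5*((s + 2) ^2 + 1) ) 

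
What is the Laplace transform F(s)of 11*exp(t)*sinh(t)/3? 11/(3*s*(s - 2))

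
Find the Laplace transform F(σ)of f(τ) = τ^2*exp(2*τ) 2/(σ - 2)^3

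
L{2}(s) 2/s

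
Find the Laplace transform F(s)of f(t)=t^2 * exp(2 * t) 2/(s - 2)^3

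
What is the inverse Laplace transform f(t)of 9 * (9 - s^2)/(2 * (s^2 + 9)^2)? -9 * t * cos(3 * t)/2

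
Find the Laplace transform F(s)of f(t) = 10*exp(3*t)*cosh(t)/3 10*(s - 3)/(3*((s - 3)^2 - 1))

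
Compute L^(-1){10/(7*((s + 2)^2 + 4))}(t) 5*exp(-2*t)*sin(2*t)/7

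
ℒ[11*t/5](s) 11/(5*s^2)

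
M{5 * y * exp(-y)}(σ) 5 * gamma(σ + 1)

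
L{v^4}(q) 24/q^5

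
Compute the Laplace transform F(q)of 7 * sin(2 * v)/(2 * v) 7 * atan(2/q)/2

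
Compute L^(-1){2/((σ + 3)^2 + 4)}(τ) exp(-3*τ)*sin(2*τ)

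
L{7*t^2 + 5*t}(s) 14/s^3 + 5/s^2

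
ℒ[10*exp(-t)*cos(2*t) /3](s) 10*(s + 1) /(3*((s + 1) ^2 + 4) ) 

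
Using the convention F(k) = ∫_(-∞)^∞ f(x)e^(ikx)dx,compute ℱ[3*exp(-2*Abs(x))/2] 6/(k^2+4)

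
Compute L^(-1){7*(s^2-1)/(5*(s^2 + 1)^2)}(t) 7*t*cos(t)/5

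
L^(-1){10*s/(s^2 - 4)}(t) 10*cosh(2*t)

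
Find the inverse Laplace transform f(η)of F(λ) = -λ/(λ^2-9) -cosh(3*η)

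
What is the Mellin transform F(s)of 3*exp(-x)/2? 3*gamma(s)/2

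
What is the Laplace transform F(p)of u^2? 2/p^3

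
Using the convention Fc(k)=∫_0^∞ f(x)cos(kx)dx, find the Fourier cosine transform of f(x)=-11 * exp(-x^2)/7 -11 * sqrt(pi) * exp(-k^2/4)/14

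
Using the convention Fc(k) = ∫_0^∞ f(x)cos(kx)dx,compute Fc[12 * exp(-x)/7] 12/(7 * (k^2+1))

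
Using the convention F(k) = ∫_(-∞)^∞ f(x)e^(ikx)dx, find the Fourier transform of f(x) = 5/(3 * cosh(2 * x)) 5 * pi/(6 * cosh(pi * k/4))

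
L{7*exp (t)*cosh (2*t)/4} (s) 7*(s - 1)/ (4*( (s - 1)^2-4))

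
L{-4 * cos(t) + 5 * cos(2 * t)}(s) 5 * s/(s^2 + 4) - 4 * s/(s^2 + 1)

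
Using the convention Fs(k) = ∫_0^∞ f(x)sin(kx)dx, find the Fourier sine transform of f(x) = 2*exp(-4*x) 2*k/(k^2 + 16)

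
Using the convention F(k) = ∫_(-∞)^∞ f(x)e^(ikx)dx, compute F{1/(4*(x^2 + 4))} pi*exp(-2*Abs(k))/8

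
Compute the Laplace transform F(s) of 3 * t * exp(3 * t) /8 3/(8 * (s - 3) ^2) 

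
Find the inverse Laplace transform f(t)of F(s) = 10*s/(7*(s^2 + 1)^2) 5*t*sin(t)/7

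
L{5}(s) 5/s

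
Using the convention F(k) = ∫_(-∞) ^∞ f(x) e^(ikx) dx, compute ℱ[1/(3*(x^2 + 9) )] pi*exp(-3*Abs(k) ) /9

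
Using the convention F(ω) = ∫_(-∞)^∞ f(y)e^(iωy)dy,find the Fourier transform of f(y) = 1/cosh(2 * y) pi/(2 * cosh(pi * ω/4))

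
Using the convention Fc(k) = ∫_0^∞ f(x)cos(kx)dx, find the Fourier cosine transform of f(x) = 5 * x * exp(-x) 5 * (1 - k^2)/(k^2 + 1)^2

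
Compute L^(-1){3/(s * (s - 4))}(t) 3 * exp(2 * t) * sinh(2 * t)/2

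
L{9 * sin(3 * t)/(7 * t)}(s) 9 * atan(3/s)/7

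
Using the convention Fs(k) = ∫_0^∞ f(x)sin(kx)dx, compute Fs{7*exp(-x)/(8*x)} 7*atan(k)/8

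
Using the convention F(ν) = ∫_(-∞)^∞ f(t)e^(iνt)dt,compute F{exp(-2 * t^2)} sqrt(2) * sqrt(pi) * exp(-ν^2/8)/2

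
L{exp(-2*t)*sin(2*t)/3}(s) 2/(3*((s+2)^2+4))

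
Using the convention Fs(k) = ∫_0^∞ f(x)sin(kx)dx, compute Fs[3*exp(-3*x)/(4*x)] 3*atan(k/3)/4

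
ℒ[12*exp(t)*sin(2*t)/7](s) 24/(7*((s - 1)^2 + 4))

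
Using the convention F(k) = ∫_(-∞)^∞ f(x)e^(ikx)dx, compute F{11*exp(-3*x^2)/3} 11*sqrt(3)*sqrt(pi)*exp(-k^2/12)/9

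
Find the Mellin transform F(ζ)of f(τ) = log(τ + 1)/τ -pi*csc(pi*ζ)/(ζ - 1)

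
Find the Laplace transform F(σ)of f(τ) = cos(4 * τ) σ/(σ^2 + 16)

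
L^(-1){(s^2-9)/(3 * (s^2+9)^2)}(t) t * cos(3 * t)/3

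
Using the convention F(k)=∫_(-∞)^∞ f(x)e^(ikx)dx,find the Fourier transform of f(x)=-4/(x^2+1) -4*pi*exp(-Abs(k))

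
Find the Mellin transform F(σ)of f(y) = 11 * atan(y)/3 -11 * pi * sec(pi * σ/2)/(6 * σ)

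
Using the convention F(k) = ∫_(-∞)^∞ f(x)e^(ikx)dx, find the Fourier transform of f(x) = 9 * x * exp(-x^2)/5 9 * I * sqrt(pi) * k * exp(-k^2/4)/10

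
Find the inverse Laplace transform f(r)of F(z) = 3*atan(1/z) 3*sin(r)/r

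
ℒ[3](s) 3/s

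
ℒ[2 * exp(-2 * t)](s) 2/(s+2)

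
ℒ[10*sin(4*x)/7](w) 40/(7*(w^2 + 16))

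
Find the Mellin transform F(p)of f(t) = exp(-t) gamma(p)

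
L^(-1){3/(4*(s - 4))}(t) 3*exp(4*t)/4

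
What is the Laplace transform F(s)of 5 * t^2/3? 10/(3 * s^3)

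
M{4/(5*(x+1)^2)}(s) -4*pi*(s - 1)/(5*sin(pi*s))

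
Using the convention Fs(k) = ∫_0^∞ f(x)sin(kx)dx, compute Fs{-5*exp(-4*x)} -5*k/(k^2 + 16)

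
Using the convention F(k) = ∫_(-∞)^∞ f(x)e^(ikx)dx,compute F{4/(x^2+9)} 4 * pi * exp(-3 * Abs(k))/3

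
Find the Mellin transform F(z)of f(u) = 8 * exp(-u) 8 * gamma(z)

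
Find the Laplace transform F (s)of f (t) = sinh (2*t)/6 1/ (3*(s^2 - 4))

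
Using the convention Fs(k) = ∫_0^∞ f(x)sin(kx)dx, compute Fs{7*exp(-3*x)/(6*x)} 7*atan(k/3)/6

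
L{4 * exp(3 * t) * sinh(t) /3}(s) 4/(3 * ((s - 3) ^2 - 1) ) 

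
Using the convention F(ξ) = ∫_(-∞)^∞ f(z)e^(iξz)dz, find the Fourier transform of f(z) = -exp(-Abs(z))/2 -1/(ξ^2 + 1)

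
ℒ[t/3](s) 1/(3 * s^2) 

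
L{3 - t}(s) 3/s - 1/s^2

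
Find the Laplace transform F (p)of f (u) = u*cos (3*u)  (p^2 - 9)/ (p^2 + 9)^2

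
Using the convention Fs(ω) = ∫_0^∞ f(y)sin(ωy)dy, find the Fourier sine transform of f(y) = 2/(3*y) pi/3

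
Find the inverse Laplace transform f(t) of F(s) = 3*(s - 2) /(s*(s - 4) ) 3*exp(2*t)*cosh(2*t) 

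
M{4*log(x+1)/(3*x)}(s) -4*pi*csc(pi*s)/(3*s - 3)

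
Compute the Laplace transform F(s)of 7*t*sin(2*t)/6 14*s/(3*(s^2 + 4)^2)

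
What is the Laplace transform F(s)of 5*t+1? 1/s+5/s^2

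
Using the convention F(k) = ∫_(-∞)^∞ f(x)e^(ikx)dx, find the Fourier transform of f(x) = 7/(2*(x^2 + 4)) 7*pi*exp(-2*Abs(k))/4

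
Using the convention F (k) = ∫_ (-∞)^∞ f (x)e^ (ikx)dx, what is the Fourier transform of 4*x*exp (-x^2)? 2*I*sqrt (pi)*k*exp (-k^2/4)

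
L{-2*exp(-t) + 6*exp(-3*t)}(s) 6/(s + 3) - 2/(s + 1)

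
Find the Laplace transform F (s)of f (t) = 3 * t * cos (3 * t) 3 * (s^2-9)/ (s^2 + 9)^2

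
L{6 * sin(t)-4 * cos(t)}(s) 6/(s^2 + 1)-4 * s/(s^2 + 1)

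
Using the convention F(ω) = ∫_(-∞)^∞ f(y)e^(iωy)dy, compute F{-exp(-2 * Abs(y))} -4/(ω^2 + 4)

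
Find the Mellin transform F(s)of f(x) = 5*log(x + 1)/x -5*pi*csc(pi*s)/(s - 1)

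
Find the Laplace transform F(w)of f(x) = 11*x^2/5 22/(5*w^3)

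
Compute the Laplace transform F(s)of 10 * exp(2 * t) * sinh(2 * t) 20/(s * (s - 4))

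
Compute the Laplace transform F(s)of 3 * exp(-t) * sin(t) 3/((s+1)^2+1)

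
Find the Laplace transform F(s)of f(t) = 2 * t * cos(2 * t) 2 * (s^2 - 4)/(s^2 + 4)^2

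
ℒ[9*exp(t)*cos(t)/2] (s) 9*(s - 1)/(2*((s - 1)^2 + 1))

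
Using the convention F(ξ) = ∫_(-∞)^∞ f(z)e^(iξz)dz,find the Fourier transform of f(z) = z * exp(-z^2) I * sqrt(pi) * ξ * exp(-ξ^2/4)/2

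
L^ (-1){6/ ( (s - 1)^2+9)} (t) 2*exp (t)*sin (3*t)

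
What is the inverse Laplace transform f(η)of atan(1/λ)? sin(η)/η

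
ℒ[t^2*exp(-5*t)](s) 2/(s + 5) ^3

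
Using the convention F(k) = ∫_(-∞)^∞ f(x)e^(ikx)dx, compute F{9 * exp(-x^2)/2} 9 * sqrt(pi) * exp(-k^2/4)/2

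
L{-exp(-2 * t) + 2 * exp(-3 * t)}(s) 2/(s + 3)-1/(s + 2)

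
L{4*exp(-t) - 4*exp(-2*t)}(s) 4/(s+1) - 4/(s+2)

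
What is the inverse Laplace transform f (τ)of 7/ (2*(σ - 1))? 7*exp (τ)/2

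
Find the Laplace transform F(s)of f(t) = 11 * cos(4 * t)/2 11 * s/(2 * (s^2 + 16))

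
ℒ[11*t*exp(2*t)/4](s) 11/(4*(s - 2)^2)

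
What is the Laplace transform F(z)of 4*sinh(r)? 4/(z^2 - 1)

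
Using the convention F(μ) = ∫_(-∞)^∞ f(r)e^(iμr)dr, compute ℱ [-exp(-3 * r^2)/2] -sqrt(3) * sqrt(pi) * exp(-μ^2/12)/6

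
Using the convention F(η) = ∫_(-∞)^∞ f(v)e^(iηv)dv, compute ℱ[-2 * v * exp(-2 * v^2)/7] -sqrt(2) * I * sqrt(pi) * η * exp(-η^2/8)/28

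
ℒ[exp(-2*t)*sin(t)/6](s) 1/(6*((s+2)^2+1))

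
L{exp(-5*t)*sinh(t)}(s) 1/((s + 5)^2 - 1)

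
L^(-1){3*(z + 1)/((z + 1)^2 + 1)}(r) 3*exp(-r)*cos(r)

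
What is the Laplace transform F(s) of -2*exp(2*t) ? -2/(s - 2) 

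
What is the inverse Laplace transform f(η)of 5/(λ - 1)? 5*exp(η)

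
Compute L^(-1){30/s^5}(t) 5*t^4/4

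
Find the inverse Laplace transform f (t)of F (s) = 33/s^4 11*t^3/2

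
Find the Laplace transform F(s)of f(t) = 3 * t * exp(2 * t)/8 3/(8 * (s - 2)^2)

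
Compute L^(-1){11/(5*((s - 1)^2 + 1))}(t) 11*exp(t)*sin(t)/5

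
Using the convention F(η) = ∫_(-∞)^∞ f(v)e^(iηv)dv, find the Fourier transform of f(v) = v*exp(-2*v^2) sqrt(2)*I*sqrt(pi)*η*exp(-η^2/8)/8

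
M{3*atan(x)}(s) -3*pi*sec(pi*s/2)/(2*s)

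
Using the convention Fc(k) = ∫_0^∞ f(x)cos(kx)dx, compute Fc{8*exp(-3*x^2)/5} 4*sqrt(3)*sqrt(pi)*exp(-k^2/12)/15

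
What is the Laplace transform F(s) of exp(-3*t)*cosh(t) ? (s + 3) /((s + 3) ^2 - 1) 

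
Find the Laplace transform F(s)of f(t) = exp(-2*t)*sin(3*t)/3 1/((s+2)^2+9)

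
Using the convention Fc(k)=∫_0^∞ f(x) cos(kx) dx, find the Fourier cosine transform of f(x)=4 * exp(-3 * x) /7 12/(7 * (k^2 + 9) ) 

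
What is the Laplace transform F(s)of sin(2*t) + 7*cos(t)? 7*s/(s^2 + 1) + 2/(s^2 + 4)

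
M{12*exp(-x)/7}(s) 12*gamma(s)/7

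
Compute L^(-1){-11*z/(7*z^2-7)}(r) -11*cosh(r)/7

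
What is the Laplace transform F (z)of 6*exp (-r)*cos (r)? 6*(z + 1)/ ( (z + 1)^2 + 1)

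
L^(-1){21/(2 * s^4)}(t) 7 * t^3/4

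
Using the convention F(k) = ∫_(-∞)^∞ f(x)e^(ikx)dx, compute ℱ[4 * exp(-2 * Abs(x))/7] 16/(7 * (k^2 + 4))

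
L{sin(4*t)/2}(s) 2/(s^2 + 16)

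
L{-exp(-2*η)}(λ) -1/(λ + 2)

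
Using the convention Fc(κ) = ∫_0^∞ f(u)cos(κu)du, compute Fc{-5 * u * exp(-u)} 5 * (κ^2 - 1)/(κ^2 + 1)^2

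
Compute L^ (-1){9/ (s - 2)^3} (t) 9*t^2*exp (2*t)/2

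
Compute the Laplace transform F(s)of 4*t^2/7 8/(7*s^3)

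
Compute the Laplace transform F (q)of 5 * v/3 5/ (3 * q^2)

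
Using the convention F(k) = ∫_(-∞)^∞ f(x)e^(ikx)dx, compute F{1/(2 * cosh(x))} pi/(2 * cosh(pi * k/2))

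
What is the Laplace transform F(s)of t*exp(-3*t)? (s + 3)^(-2)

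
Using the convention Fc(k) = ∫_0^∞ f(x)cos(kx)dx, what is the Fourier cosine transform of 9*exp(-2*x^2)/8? 9*sqrt(2)*sqrt(pi)*exp(-k^2/8)/32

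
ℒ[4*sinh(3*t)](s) 12/(s^2 - 9) 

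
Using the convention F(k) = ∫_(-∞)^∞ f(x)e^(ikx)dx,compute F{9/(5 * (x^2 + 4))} 9 * pi * exp(-2 * Abs(k))/10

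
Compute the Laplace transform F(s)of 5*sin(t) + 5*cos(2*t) 5*s/(s^2 + 4) + 5/(s^2 + 1)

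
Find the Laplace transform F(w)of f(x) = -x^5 -120/w^6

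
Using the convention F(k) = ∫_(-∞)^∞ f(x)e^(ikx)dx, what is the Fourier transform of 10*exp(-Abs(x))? 20/(k^2 + 1)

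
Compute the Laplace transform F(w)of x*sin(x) 2*w/(w^2+1)^2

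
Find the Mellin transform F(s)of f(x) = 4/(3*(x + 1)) 4*pi*csc(pi*s)/3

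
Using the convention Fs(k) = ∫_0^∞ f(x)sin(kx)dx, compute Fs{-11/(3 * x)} -11 * pi/6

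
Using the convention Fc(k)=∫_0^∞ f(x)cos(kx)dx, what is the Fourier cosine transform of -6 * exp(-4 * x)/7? -24/(7 * k^2 + 112)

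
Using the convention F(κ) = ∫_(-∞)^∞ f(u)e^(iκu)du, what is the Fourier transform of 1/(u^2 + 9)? pi * exp(-3 * Abs(κ))/3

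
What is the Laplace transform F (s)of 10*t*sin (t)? 20*s/ (s^2+1)^2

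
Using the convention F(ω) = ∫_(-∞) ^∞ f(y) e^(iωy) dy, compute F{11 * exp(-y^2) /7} 11 * sqrt(pi) * exp(-ω^2/4) /7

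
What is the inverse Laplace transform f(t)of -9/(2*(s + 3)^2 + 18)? -3*exp(-3*t)*sin(3*t)/2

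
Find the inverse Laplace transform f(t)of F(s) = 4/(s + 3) 4 * exp(-3 * t)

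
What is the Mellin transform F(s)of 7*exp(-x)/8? 7*gamma(s)/8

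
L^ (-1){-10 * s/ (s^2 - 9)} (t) -10 * cosh (3 * t)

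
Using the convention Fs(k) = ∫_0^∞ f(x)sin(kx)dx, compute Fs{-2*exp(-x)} -2*k/(k^2 + 1)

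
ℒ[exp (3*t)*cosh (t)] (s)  (s - 3)/ ( (s - 3)^2 - 1)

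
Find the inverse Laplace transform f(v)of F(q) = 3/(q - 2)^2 3*v*exp(2*v)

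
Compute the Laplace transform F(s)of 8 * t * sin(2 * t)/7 32 * s/(7 * (s^2 + 4)^2)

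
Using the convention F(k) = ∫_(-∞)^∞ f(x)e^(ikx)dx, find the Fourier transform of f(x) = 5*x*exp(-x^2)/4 5*I*sqrt(pi)*k*exp(-k^2/4)/8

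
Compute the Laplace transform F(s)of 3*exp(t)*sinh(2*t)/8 3/(4*((s - 1)^2 - 4))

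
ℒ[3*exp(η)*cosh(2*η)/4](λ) 3*(λ - 1)/(4*((λ - 1)^2 - 4))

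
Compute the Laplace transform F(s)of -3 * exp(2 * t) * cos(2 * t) 3 * (2 - s)/((s - 2)^2+4)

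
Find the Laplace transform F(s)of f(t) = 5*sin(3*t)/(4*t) 5*atan(3/s)/4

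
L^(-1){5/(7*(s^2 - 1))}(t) 5*sinh(t)/7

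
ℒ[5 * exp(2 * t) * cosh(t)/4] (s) 5 * (s - 2)/(4 * ((s - 2)^2-1))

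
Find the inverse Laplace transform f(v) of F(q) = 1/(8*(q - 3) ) exp(3*v) /8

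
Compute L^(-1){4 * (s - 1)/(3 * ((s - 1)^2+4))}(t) 4 * exp(t) * cos(2 * t)/3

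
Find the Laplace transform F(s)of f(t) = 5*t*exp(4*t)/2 5/(2*(s - 4)^2)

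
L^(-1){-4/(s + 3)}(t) -4 * exp(-3 * t)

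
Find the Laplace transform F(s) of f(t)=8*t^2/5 16/(5*s^3) 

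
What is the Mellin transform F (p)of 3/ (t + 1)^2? -3*pi*(p - 1)/sin (pi*p)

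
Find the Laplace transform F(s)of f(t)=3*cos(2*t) 3*s/(s^2 + 4)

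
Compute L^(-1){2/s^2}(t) 2 * t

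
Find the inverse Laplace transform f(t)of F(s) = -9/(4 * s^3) -9 * t^2/8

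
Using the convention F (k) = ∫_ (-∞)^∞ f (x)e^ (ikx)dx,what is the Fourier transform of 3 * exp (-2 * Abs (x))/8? 3/ (2 * (k^2 + 4))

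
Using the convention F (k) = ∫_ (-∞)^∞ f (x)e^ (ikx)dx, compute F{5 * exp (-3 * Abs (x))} 30/ (k^2 + 9)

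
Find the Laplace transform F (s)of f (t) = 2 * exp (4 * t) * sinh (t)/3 2/ (3 * ( (s - 4)^2 - 1))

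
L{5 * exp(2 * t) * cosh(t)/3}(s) 5 * (s - 2)/(3 * ((s - 2)^2-1))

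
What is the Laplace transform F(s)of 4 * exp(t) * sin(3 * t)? 12/((s - 1)^2+9)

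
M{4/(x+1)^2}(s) -4 * pi * (s - 1)/sin(pi * s)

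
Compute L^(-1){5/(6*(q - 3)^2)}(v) 5*v*exp(3*v)/6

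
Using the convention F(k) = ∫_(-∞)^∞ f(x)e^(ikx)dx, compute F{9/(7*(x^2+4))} 9*pi*exp(-2*Abs(k))/14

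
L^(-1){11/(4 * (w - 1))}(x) 11 * exp(x)/4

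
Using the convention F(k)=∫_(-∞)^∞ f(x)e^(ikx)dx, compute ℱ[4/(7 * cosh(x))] 4 * pi/(7 * cosh(pi * k/2))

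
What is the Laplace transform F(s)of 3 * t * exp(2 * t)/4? 3/(4 * (s - 2)^2)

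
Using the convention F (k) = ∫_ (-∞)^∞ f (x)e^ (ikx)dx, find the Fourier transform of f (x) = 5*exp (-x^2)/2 5*sqrt (pi)*exp (-k^2/4)/2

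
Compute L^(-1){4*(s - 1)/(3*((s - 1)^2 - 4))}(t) 4*exp(t)*cosh(2*t)/3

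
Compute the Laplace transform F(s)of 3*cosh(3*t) 3*s/(s^2 - 9)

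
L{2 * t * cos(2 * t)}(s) 2 * (s^2 - 4)/(s^2 + 4)^2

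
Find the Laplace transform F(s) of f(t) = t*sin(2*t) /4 s/(s^2+4) ^2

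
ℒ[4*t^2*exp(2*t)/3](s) 8/(3*(s - 2)^3)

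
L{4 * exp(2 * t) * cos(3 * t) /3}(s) 4 * (s - 2) /(3 * ((s - 2) ^2 + 9) ) 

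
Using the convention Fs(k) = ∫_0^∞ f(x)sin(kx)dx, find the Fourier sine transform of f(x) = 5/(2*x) 5*pi/4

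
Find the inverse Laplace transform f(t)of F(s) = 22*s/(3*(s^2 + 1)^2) 11*t*sin(t)/3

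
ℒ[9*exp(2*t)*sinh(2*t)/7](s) 18/(7*s*(s - 4))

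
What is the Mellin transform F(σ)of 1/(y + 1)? pi * csc(pi * σ)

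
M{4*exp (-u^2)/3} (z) 2*gamma (z/2)/3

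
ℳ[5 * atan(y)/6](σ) -5 * pi * sec(pi * σ/2)/(12 * σ)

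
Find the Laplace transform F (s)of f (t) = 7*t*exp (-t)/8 7/ (8*(s + 1)^2)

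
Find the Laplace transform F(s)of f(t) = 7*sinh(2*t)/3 14/(3*(s^2 - 4))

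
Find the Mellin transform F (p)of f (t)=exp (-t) gamma (p)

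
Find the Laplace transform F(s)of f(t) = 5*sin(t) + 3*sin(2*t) 6/(s^2 + 4) + 5/(s^2 + 1)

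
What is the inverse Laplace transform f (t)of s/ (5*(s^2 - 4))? cosh (2*t)/5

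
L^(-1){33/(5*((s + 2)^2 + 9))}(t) 11*exp(-2*t)*sin(3*t)/5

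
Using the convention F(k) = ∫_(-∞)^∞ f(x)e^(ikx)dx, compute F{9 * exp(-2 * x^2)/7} 9 * sqrt(2) * sqrt(pi) * exp(-k^2/8)/14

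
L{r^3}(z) 6/z^4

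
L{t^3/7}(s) 6/(7*s^4)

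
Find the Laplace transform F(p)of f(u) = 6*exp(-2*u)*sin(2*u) 12/((p + 2)^2 + 4)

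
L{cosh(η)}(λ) λ/(λ^2 - 1)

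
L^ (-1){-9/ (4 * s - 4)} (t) -9 * exp (t)/4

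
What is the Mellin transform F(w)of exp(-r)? gamma(w)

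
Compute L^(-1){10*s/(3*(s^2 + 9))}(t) 10*cos(3*t)/3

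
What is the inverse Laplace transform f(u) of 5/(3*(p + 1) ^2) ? 5*u*exp(-u) /3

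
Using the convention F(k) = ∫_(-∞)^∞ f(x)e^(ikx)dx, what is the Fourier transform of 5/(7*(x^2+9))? 5*pi*exp(-3*Abs(k))/21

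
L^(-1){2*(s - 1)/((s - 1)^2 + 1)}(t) 2*exp(t)*cos(t)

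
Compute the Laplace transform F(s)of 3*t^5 360/s^6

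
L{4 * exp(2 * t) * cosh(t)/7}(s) 4 * (s - 2)/(7 * ((s - 2)^2 - 1))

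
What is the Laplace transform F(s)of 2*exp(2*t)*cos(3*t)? 2*(s - 2)/((s - 2)^2 + 9)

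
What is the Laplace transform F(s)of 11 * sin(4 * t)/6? 22/(3 * (s^2 + 16))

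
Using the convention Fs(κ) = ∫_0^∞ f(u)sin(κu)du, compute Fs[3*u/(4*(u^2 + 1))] 3*pi*exp(-κ)/8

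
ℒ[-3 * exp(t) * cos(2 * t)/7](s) 3 * (1 - s)/(7 * ((s - 1)^2 + 4))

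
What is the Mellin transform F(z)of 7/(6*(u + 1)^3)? 7*pi*(z - 2)*(z - 1)/(12*sin(pi*z))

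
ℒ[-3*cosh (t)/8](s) -3*s/ (8*s^2-8)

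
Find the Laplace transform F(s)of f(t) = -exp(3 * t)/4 -1/(4 * s - 12)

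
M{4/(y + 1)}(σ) 4 * pi * csc(pi * σ)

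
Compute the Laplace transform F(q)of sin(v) 1/(q^2 + 1)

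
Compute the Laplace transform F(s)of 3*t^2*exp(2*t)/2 3/(s - 2)^3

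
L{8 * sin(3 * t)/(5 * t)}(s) 8 * atan(3/s)/5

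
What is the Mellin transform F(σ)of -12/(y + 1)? -12*pi*csc(pi*σ)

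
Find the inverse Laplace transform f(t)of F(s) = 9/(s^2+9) 3 * sin(3 * t)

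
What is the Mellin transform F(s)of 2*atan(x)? -pi*sec(pi*s/2)/s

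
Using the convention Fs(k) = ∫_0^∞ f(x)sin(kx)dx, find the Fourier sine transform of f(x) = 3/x 3 * pi/2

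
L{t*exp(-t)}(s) (s + 1)^(-2)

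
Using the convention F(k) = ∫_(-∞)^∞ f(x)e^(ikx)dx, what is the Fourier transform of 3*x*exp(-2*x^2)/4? 3*sqrt(2)*I*sqrt(pi)*k*exp(-k^2/8)/32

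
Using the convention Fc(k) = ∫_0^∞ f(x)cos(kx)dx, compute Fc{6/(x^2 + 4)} 3*pi*exp(-2*k)/2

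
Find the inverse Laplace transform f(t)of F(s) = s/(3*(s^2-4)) cosh(2*t)/3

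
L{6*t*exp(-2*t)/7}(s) 6/(7*(s + 2)^2)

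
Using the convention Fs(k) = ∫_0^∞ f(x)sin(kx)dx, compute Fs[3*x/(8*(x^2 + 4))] 3*pi*exp(-2*k)/16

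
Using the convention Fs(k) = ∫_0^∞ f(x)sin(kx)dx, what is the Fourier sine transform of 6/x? 3*pi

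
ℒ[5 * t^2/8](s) 5/(4 * s^3)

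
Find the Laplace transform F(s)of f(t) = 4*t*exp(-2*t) 4/(s + 2)^2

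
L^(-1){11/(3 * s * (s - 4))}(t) 11 * exp(2 * t) * sinh(2 * t)/6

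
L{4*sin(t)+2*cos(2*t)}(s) 4/(s^2+1)+2*s/(s^2+4)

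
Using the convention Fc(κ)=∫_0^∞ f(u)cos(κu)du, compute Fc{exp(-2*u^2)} sqrt(2)*sqrt(pi)*exp(-κ^2/8)/4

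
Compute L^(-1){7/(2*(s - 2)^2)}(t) 7*t*exp(2*t)/2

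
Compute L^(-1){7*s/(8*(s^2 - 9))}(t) 7*cosh(3*t)/8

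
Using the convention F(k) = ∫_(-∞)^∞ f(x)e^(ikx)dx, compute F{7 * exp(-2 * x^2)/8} 7 * sqrt(2) * sqrt(pi) * exp(-k^2/8)/16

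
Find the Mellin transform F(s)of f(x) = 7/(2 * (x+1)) 7 * pi * csc(pi * s)/2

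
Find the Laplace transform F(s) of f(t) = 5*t 5/s^2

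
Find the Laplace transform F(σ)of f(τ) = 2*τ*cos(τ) 2*(σ^2 - 1)/(σ^2 + 1)^2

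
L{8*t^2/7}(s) 16/(7*s^3)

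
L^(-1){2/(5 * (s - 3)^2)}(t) 2 * t * exp(3 * t)/5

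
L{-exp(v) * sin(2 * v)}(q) -2/((q - 1)^2 + 4)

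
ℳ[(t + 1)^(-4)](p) gamma(p) * gamma(4 - p)/6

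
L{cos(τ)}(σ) σ/(σ^2 + 1)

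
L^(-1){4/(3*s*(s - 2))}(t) 4*exp(t)*sinh(t)/3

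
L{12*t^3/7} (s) 72/ (7*s^4)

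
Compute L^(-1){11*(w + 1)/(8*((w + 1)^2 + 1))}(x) 11*exp(-x)*cos(x)/8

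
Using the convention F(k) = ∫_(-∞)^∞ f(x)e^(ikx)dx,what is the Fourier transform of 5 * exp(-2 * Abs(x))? 20/(k^2 + 4)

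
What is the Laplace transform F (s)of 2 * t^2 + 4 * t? 4/s^2 + 4/s^3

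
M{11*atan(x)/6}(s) -11*pi*sec(pi*s/2)/(12*s)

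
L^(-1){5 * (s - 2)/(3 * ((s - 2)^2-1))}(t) 5 * exp(2 * t) * cosh(t)/3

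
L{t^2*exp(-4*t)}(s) 2/(s + 4)^3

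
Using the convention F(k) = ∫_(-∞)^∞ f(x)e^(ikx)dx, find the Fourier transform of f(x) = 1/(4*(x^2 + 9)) pi*exp(-3*Abs(k))/12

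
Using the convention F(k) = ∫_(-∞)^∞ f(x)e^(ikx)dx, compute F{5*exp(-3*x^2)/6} 5*sqrt(3)*sqrt(pi)*exp(-k^2/12)/18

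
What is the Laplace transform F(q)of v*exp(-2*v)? (q + 2)^(-2)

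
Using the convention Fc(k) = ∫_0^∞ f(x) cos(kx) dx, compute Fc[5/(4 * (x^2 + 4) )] 5 * pi * exp(-2 * k) /16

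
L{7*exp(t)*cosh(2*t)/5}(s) 7*(s - 1)/(5*((s - 1)^2 - 4))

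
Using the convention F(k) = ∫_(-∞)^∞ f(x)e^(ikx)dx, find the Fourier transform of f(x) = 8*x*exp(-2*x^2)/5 sqrt(2)*I*sqrt(pi)*k*exp(-k^2/8)/5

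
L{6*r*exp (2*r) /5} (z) 6/ (5*(z - 2) ^2) 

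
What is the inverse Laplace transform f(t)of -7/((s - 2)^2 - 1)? -7*exp(2*t)*sinh(t)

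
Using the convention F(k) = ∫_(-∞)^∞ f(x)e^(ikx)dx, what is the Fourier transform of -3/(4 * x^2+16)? -3 * pi * exp(-2 * Abs(k))/8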